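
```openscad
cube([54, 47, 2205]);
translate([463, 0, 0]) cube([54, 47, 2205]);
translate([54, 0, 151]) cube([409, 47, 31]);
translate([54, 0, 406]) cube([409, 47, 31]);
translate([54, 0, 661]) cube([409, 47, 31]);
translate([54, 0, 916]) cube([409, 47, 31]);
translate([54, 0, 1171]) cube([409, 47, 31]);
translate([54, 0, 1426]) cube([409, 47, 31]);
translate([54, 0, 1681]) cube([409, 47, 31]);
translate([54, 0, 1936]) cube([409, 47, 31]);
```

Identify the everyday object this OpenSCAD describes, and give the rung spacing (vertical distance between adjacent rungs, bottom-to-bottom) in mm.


A ladder. The rung spacing is 255 mm.

Two tall 54×47 posts with 8 short bars between them — a ladder. Adjacent rungs sit at z = 151 and z = 406, so the spacing is 406 − 151 = 255 mm.


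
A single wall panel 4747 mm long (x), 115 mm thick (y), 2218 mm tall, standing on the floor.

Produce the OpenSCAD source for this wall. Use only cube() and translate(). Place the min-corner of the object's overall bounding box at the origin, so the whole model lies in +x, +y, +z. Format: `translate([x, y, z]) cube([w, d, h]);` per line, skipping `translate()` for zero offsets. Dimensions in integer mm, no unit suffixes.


cube([4747, 115, 2218]);


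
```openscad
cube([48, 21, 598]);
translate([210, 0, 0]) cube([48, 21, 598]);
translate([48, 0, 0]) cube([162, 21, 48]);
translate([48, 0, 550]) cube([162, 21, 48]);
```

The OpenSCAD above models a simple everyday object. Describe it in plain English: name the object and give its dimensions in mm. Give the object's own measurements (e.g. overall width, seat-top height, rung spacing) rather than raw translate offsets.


A rectangular picture frame lying in the x–z plane (depth along y). The opening is 162 mm wide (x) by 502 mm tall (z), surrounded by a border 48 mm wide on all four sides. The frame is 21 mm deep and is made of two full-height vertical stiles with two horizontal rails fitted between them.


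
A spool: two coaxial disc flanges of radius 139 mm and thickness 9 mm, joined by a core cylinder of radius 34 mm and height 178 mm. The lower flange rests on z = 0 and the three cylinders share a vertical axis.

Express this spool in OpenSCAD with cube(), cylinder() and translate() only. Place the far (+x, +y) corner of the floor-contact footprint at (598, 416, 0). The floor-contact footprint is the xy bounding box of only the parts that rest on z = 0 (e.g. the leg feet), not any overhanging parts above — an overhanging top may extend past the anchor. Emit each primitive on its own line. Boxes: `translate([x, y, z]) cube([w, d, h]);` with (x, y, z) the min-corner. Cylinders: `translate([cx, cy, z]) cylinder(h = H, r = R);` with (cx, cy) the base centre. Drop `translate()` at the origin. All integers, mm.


translate([459, 277, 0]) cylinder(h = 9, r = 139);
translate([459, 277, 9]) cylinder(h = 178, r = 34);
translate([459, 277, 187]) cylinder(h = 9, r = 139);


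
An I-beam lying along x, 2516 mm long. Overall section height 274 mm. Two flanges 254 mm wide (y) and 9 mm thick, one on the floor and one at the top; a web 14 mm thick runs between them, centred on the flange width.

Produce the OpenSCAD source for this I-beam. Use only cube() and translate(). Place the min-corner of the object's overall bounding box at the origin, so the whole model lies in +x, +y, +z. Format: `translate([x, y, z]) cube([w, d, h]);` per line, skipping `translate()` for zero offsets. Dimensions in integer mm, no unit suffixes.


cube([2516, 254, 9]);
translate([0, 120, 9]) cube([2516, 14, 256]);
translate([0, 0, 265]) cube([2516, 254, 9]);


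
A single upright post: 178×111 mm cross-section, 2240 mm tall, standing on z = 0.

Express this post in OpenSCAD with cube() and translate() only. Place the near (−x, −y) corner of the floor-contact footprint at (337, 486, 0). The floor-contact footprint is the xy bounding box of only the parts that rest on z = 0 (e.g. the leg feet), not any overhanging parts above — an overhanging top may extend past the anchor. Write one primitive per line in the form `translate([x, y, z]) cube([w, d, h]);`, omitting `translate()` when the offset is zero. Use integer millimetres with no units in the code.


translate([337, 486, 0]) cube([178, 111, 2240]);


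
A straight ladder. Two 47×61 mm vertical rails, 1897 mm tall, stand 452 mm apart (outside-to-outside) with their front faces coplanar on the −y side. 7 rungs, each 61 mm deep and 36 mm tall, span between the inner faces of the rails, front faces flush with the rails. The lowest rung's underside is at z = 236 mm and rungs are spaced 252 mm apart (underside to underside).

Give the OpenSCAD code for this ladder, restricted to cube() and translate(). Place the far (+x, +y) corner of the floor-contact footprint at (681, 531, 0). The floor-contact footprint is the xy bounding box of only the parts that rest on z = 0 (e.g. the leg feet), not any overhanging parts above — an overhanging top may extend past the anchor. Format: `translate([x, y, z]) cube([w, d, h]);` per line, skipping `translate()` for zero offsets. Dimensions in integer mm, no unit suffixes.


translate([229, 470, 0]) cube([47, 61, 1897]);
translate([634, 470, 0]) cube([47, 61, 1897]);
translate([276, 470, 236]) cube([358, 61, 36]);
translate([276, 470, 488]) cube([358, 61, 36]);
translate([276, 470, 740]) cube([358, 61, 36]);
translate([276, 470, 992]) cube([358, 61, 36]);
translate([276, 470, 1244]) cube([358, 61, 36]);
translate([276, 470, 1496]) cube([358, 61, 36]);
translate([276, 470, 1748]) cube([358, 61, 36]);


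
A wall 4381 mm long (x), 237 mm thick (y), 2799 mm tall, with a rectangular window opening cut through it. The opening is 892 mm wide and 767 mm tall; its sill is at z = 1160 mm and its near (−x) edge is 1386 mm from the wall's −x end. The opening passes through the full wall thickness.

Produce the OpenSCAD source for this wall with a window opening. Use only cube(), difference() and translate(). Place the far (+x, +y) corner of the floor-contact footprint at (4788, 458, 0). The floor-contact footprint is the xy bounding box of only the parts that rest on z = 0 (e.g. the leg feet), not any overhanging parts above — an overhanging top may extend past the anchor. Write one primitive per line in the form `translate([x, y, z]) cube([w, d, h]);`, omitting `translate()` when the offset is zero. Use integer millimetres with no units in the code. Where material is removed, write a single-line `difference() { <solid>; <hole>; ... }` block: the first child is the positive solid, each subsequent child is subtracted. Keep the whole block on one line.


difference() { translate([407, 221, 0]) cube([4381, 237, 2799]); translate([1793, 221, 1160]) cube([892, 237, 767]); }


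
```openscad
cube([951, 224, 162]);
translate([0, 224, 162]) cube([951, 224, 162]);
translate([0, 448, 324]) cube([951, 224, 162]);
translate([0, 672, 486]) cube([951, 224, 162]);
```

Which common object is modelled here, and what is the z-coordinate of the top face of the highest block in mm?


A staircase. The total rise is 648 mm.

4 identical blocks, each offset up and back from the previous — a staircase. Each step is 162 mm tall and there are 4 of them, so the total rise is 4 × 162 = 648 mm.


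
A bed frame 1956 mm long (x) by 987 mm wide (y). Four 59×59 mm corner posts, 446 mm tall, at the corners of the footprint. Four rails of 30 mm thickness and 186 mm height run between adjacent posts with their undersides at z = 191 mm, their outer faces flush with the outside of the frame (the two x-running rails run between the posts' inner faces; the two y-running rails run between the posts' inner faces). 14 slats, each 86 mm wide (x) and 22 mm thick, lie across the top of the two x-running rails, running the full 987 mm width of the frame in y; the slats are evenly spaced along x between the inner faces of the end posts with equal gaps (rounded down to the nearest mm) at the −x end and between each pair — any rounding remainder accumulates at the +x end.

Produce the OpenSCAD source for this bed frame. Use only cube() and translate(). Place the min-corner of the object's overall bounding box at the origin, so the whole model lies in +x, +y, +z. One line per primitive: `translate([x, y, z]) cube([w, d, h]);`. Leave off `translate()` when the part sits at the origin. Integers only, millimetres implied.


cube([59, 59, 446]);
translate([0, 928, 0]) cube([59, 59, 446]);
translate([1897, 0, 0]) cube([59, 59, 446]);
translate([1897, 928, 0]) cube([59, 59, 446]);
translate([59, 0, 191]) cube([1838, 30, 186]);
translate([59, 957, 191]) cube([1838, 30, 186]);
translate([0, 59, 191]) cube([30, 869, 186]);
translate([1926, 59, 191]) cube([30, 869, 186]);
translate([101, 0, 377]) cube([86, 987, 22]);
translate([229, 0, 377]) cube([86, 987, 22]);
translate([357, 0, 377]) cube([86, 987, 22]);
translate([485, 0, 377]) cube([86, 987, 22]);
translate([613, 0, 377]) cube([86, 987, 22]);
translate([741, 0, 377]) cube([86, 987, 22]);
translate([869, 0, 377]) cube([86, 987, 22]);
translate([997, 0, 377]) cube([86, 987, 22]);
translate([1125, 0, 377]) cube([86, 987, 22]);
translate([1253, 0, 377]) cube([86, 987, 22]);
translate([1381, 0, 377]) cube([86, 987, 22]);
translate([1509, 0, 377]) cube([86, 987, 22]);
translate([1637, 0, 377]) cube([86, 987, 22]);
translate([1765, 0, 377]) cube([86, 987, 22]);


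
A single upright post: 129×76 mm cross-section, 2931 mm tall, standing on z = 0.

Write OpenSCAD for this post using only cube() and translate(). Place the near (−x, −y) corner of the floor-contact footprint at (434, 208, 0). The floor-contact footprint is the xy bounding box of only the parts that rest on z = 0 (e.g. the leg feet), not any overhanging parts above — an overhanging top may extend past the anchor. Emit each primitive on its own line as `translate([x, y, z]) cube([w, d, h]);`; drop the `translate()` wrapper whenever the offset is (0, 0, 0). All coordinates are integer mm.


translate([434, 208, 0]) cube([129, 76, 2931]);


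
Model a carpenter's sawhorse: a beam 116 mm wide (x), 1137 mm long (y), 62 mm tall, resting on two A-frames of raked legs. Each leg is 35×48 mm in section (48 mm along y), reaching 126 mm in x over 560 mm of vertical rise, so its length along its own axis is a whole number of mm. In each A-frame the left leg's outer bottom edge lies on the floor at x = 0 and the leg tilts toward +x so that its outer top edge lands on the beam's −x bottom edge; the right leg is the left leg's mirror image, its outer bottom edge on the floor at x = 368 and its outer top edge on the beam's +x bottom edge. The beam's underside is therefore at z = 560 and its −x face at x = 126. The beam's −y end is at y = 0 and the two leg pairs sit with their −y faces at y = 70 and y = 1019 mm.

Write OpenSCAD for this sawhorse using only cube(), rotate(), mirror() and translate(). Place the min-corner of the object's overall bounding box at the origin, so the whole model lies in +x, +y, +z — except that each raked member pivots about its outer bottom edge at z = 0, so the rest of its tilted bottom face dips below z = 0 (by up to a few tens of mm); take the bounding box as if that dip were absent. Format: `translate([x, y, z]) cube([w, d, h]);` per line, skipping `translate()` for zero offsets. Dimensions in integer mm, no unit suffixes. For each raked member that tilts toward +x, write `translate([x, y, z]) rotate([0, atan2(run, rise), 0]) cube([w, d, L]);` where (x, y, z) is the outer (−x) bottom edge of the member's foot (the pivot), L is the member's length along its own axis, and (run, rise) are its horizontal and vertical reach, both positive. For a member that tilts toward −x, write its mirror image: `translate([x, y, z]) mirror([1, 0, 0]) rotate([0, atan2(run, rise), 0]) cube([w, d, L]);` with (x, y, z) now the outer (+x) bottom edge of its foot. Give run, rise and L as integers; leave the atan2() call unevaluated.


translate([126, 0, 560]) cube([116, 1137, 62]);
translate([0, 70, 0]) rotate([0, atan2(126, 560), 0]) cube([35, 48, 574]);
translate([368, 70, 0]) mirror([1, 0, 0]) rotate([0, atan2(126, 560), 0]) cube([35, 48, 574]);
translate([0, 1019, 0]) rotate([0, atan2(126, 560), 0]) cube([35, 48, 574]);
translate([368, 1019, 0]) mirror([1, 0, 0]) rotate([0, atan2(126, 560), 0]) cube([35, 48, 574]);


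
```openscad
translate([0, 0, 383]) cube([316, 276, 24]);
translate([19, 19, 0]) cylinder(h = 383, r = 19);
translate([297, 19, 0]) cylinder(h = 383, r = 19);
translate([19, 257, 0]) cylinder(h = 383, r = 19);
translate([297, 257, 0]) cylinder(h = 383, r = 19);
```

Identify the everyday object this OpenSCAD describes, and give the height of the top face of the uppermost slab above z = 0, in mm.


A stool. The seat height is 407 mm.

A 316×276×24 slab at z = 383 on four corner cylinders — a stool. The seat top is 383 + 24 = 407 mm.


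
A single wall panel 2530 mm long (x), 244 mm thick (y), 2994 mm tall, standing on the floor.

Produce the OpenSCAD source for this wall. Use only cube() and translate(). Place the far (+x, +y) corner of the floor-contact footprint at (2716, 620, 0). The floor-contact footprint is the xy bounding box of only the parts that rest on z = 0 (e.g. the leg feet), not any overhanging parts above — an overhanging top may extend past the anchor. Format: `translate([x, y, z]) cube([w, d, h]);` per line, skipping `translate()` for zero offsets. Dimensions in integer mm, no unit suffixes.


translate([186, 376, 0]) cube([2530, 244, 2994]);


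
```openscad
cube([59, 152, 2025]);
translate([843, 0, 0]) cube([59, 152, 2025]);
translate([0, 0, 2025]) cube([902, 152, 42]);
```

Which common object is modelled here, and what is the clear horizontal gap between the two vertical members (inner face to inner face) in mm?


A door frame. The clear opening width is 784 mm.

Two 2025 mm tall posts with a header on top — a door frame. The left jamb is 59 mm wide at x = 0; the right jamb starts at x = 843. The clear opening is 843 − 59 = 784 mm.


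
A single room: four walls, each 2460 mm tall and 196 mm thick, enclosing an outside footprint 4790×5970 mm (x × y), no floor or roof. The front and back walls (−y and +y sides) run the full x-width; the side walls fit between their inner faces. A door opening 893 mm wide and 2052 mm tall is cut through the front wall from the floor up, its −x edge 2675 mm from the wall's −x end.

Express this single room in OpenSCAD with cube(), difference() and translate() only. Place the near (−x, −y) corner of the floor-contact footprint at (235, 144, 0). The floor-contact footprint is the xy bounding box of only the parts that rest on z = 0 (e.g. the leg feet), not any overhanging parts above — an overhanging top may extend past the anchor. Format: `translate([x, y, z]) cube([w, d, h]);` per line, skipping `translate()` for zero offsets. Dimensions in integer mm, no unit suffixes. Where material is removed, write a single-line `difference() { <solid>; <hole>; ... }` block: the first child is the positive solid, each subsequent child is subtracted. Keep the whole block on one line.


difference() { translate([235, 144, 0]) cube([4790, 196, 2460]); translate([2910, 144, 0]) cube([893, 196, 2052]); }
translate([235, 5918, 0]) cube([4790, 196, 2460]);
translate([235, 340, 0]) cube([196, 5578, 2460]);
translate([4829, 340, 0]) cube([196, 5578, 2460]);


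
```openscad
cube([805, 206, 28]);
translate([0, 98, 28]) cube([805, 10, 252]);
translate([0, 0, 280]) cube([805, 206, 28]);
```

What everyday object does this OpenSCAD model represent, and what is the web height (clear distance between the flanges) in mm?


An I-beam. The web height is 252 mm.

Two wide flanges with a thin centred web — an I-beam. Overall 308 mm minus two 28 mm flanges gives a web of 308 − 2·28 = 252 mm.


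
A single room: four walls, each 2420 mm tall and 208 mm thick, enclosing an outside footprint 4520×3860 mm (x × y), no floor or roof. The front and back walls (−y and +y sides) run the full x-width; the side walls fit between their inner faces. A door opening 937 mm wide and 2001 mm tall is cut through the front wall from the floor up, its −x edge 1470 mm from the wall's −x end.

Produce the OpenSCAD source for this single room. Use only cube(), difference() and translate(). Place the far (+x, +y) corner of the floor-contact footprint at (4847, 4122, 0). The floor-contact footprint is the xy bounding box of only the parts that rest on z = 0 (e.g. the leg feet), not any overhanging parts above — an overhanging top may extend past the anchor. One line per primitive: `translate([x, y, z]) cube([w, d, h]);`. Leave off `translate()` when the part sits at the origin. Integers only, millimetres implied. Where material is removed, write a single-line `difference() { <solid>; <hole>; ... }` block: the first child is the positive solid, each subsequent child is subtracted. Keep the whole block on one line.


difference() { translate([327, 262, 0]) cube([4520, 208, 2420]); translate([1797, 262, 0]) cube([937, 208, 2001]); }
translate([327, 3914, 0]) cube([4520, 208, 2420]);
translate([327, 470, 0]) cube([208, 3444, 2420]);
translate([4639, 470, 0]) cube([208, 3444, 2420]);


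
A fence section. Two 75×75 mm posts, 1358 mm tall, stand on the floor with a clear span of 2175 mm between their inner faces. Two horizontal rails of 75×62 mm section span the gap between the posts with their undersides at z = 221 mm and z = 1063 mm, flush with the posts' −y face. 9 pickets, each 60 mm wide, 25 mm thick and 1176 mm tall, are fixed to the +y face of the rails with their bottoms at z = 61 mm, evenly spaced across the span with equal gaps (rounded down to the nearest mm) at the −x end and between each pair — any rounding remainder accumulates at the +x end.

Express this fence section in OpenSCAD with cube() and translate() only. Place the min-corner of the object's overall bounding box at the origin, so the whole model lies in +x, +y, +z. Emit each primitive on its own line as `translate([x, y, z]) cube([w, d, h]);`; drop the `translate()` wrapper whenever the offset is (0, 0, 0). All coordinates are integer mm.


cube([75, 75, 1358]);
translate([2250, 0, 0]) cube([75, 75, 1358]);
translate([75, 0, 221]) cube([2175, 75, 62]);
translate([75, 0, 1063]) cube([2175, 75, 62]);
translate([238, 75, 61]) cube([60, 25, 1176]);
translate([461, 75, 61]) cube([60, 25, 1176]);
translate([684, 75, 61]) cube([60, 25, 1176]);
translate([907, 75, 61]) cube([60, 25, 1176]);
translate([1130, 75, 61]) cube([60, 25, 1176]);
translate([1353, 75, 61]) cube([60, 25, 1176]);
translate([1576, 75, 61]) cube([60, 25, 1176]);
translate([1799, 75, 61]) cube([60, 25, 1176]);
translate([2022, 75, 61]) cube([60, 25, 1176]);


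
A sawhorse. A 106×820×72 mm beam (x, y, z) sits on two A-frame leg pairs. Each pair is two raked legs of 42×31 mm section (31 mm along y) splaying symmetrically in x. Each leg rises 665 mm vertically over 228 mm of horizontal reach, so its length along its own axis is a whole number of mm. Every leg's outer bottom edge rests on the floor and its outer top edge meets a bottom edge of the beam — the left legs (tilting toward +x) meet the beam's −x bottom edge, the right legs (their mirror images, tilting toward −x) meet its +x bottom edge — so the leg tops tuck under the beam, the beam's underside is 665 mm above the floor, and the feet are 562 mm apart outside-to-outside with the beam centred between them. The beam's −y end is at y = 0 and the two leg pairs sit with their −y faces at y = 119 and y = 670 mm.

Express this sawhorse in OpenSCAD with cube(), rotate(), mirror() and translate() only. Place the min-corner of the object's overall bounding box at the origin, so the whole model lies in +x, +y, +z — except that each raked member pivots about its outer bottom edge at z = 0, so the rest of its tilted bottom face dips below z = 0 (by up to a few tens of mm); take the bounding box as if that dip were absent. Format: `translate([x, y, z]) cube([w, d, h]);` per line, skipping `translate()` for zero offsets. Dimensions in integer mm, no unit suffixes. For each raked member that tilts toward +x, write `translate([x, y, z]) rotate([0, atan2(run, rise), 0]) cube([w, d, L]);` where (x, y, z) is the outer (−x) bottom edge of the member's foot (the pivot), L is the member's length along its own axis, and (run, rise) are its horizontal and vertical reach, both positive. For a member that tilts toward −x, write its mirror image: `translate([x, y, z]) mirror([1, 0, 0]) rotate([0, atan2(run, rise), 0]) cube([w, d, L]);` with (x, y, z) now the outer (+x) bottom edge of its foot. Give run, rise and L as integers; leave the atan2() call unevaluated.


// leg length = √(228² + 665²) = 703
// right-leg outer foot x = 2·228 + 106 = 562
// beam min-corner = (228, 0, 665)
translate([228, 0, 665]) cube([106, 820, 72]);
translate([0, 119, 0]) rotate([0, atan2(228, 665), 0]) cube([42, 31, 703]);
translate([562, 119, 0]) mirror([1, 0, 0]) rotate([0, atan2(228, 665), 0]) cube([42, 31, 703]);
translate([0, 670, 0]) rotate([0, atan2(228, 665), 0]) cube([42, 31, 703]);
translate([562, 670, 0]) mirror([1, 0, 0]) rotate([0, atan2(228, 665), 0]) cube([42, 31, 703]);


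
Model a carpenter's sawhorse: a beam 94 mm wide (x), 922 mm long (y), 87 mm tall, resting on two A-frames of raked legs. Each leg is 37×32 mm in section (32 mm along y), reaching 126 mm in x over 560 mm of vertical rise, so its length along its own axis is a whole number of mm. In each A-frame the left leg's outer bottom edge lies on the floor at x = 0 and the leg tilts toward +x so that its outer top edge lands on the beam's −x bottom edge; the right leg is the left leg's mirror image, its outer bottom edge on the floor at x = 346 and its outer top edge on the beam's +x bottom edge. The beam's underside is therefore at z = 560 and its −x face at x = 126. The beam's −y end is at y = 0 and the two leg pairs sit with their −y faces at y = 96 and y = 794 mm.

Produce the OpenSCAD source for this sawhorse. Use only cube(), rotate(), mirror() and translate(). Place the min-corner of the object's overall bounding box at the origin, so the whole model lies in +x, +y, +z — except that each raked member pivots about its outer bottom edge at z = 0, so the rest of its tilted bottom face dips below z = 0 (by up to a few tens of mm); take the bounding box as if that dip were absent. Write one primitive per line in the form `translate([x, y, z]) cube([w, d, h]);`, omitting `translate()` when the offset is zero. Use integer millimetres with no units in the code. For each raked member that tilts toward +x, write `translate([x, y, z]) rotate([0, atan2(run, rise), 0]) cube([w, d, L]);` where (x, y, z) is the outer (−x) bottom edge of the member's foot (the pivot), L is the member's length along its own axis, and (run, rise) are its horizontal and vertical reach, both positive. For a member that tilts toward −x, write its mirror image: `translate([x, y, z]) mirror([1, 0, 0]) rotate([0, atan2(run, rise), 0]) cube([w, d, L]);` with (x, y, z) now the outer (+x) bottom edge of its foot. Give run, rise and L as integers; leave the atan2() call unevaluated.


// leg length = √(126² + 560²) = 574
// right-leg outer foot x = 2·126 + 94 = 346
// beam min-corner = (126, 0, 560)
translate([126, 0, 560]) cube([94, 922, 87]);
translate([0, 96, 0]) rotate([0, atan2(126, 560), 0]) cube([37, 32, 574]);
translate([346, 96, 0]) mirror([1, 0, 0]) rotate([0, atan2(126, 560), 0]) cube([37, 32, 574]);
translate([0, 794, 0]) rotate([0, atan2(126, 560), 0]) cube([37, 32, 574]);
translate([346, 794, 0]) mirror([1, 0, 0]) rotate([0, atan2(126, 560), 0]) cube([37, 32, 574]);


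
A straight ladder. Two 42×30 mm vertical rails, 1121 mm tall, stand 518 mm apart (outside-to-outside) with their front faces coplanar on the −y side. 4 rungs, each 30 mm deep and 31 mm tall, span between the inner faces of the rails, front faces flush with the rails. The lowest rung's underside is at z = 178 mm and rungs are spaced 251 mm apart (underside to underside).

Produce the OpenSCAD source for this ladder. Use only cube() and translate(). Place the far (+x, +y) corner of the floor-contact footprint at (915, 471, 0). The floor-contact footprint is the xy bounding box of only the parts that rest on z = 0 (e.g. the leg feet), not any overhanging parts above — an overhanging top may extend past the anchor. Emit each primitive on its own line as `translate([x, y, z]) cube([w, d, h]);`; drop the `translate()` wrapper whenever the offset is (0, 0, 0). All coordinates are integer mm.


translate([397, 441, 0]) cube([42, 30, 1121]);
translate([873, 441, 0]) cube([42, 30, 1121]);
translate([439, 441, 178]) cube([434, 30, 31]);
translate([439, 441, 429]) cube([434, 30, 31]);
translate([439, 441, 680]) cube([434, 30, 31]);
translate([439, 441, 931]) cube([434, 30, 31]);


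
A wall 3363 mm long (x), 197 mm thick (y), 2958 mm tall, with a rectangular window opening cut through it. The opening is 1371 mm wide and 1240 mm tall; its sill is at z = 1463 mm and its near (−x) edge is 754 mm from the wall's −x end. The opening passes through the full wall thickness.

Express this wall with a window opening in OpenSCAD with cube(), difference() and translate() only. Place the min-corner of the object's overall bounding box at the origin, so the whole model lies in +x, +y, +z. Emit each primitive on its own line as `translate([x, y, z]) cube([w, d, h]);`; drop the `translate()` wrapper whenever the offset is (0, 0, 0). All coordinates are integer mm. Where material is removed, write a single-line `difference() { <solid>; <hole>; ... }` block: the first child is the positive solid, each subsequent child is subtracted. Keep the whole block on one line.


difference() { cube([3363, 197, 2958]); translate([754, 0, 1463]) cube([1371, 197, 1240]); }


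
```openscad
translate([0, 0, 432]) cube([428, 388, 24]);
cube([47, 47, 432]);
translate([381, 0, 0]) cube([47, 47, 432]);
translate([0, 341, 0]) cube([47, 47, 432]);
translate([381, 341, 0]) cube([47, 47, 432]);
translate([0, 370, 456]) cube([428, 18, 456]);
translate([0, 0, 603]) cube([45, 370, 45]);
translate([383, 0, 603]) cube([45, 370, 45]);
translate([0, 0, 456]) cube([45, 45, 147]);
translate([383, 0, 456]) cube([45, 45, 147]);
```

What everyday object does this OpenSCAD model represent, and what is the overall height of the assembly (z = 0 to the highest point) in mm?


A chair. The overall height is 912 mm.

A slab on four corner posts with a tall panel at the back — a chair. The seat slab sits at z = 432 with thickness 24, and the 456 mm backrest starts at the seat top, so the overall height is 432 + 24 + 456 = 912 mm.


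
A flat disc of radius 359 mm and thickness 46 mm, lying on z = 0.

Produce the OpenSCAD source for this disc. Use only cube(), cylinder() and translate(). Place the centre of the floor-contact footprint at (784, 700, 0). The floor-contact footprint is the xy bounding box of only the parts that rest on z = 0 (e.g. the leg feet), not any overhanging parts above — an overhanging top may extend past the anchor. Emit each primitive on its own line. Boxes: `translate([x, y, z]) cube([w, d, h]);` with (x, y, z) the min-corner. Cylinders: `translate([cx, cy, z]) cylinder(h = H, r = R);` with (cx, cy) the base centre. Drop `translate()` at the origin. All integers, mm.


translate([784, 700, 0]) cylinder(h = 46, r = 359);


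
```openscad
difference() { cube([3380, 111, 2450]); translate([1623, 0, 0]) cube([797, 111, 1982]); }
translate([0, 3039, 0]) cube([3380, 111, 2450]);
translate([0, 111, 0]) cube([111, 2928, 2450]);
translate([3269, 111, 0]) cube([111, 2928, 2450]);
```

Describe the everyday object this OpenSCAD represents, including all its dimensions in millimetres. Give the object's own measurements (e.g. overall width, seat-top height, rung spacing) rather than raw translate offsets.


A single room: four walls, each 2450 mm tall and 111 mm thick, enclosing an outside footprint 3380×3150 mm (x × y), no floor or roof. The front and back walls (−y and +y sides) run the full x-width; the side walls fit between their inner faces. A door opening 797 mm wide and 1982 mm tall is cut through the front wall from the floor up, its −x edge 1623 mm from the wall's −x end.


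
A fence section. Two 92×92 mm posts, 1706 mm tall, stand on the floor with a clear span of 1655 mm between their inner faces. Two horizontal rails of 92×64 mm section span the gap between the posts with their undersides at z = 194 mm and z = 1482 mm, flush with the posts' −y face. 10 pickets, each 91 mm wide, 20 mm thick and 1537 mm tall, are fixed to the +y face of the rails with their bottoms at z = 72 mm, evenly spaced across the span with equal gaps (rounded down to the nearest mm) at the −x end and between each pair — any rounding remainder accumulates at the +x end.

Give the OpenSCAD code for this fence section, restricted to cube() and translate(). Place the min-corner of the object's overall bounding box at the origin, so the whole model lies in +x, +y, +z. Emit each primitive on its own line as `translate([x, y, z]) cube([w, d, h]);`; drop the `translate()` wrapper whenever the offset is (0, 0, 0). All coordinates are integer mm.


cube([92, 92, 1706]);
translate([1747, 0, 0]) cube([92, 92, 1706]);
translate([92, 0, 194]) cube([1655, 92, 64]);
translate([92, 0, 1482]) cube([1655, 92, 64]);
translate([159, 92, 72]) cube([91, 20, 1537]);
translate([317, 92, 72]) cube([91, 20, 1537]);
translate([475, 92, 72]) cube([91, 20, 1537]);
translate([633, 92, 72]) cube([91, 20, 1537]);
translate([791, 92, 72]) cube([91, 20, 1537]);
translate([949, 92, 72]) cube([91, 20, 1537]);
translate([1107, 92, 72]) cube([91, 20, 1537]);
translate([1265, 92, 72]) cube([91, 20, 1537]);
translate([1423, 92, 72]) cube([91, 20, 1537]);
translate([1581, 92, 72]) cube([91, 20, 1537]);


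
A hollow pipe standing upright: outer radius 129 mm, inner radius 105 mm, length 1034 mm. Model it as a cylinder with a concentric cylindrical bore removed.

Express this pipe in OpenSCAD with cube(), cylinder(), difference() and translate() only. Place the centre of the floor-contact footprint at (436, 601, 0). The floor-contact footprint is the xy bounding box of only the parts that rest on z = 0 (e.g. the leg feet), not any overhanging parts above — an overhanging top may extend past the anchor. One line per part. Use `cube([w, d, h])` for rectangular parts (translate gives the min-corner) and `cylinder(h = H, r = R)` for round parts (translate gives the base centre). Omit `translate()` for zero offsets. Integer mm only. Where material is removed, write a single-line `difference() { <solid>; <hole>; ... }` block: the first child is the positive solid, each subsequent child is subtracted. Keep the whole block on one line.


difference() { translate([436, 601, 0]) cylinder(h = 1034, r = 129); translate([436, 601, 0]) cylinder(h = 1034, r = 105); }


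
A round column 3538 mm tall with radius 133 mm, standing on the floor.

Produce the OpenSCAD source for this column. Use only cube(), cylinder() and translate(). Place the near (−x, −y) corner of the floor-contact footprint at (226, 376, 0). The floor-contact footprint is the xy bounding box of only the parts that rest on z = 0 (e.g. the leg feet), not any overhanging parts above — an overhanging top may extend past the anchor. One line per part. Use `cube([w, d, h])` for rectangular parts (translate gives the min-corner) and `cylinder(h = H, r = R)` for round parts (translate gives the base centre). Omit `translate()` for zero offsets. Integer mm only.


translate([359, 509, 0]) cylinder(h = 3538, r = 133);


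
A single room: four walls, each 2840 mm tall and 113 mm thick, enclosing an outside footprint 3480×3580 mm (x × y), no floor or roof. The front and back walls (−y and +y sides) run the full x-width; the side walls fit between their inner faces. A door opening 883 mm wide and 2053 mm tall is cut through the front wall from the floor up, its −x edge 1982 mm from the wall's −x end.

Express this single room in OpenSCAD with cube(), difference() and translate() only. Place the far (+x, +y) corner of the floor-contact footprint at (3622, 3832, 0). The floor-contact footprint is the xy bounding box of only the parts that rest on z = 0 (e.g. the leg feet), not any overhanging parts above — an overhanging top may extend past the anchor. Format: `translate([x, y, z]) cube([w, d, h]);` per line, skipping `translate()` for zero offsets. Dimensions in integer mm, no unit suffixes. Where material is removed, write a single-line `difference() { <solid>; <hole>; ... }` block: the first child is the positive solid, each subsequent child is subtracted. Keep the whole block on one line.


difference() { translate([142, 252, 0]) cube([3480, 113, 2840]); translate([2124, 252, 0]) cube([883, 113, 2053]); }
translate([142, 3719, 0]) cube([3480, 113, 2840]);
translate([142, 365, 0]) cube([113, 3354, 2840]);
translate([3509, 365, 0]) cube([113, 3354, 2840]);


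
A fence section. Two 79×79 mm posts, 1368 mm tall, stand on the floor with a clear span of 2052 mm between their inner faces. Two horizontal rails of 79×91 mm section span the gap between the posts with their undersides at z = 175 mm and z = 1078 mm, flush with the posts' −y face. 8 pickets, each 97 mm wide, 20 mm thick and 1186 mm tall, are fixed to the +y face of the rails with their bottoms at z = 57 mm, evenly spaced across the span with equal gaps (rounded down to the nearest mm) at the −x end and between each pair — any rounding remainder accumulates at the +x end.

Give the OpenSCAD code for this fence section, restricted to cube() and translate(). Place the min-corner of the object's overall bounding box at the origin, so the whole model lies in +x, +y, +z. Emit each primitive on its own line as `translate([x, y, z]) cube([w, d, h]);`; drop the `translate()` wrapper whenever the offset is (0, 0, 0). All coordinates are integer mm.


cube([79, 79, 1368]);
translate([2131, 0, 0]) cube([79, 79, 1368]);
translate([79, 0, 175]) cube([2052, 79, 91]);
translate([79, 0, 1078]) cube([2052, 79, 91]);
translate([220, 79, 57]) cube([97, 20, 1186]);
translate([458, 79, 57]) cube([97, 20, 1186]);
translate([696, 79, 57]) cube([97, 20, 1186]);
translate([934, 79, 57]) cube([97, 20, 1186]);
translate([1172, 79, 57]) cube([97, 20, 1186]);
translate([1410, 79, 57]) cube([97, 20, 1186]);
translate([1648, 79, 57]) cube([97, 20, 1186]);
translate([1886, 79, 57]) cube([97, 20, 1186]);


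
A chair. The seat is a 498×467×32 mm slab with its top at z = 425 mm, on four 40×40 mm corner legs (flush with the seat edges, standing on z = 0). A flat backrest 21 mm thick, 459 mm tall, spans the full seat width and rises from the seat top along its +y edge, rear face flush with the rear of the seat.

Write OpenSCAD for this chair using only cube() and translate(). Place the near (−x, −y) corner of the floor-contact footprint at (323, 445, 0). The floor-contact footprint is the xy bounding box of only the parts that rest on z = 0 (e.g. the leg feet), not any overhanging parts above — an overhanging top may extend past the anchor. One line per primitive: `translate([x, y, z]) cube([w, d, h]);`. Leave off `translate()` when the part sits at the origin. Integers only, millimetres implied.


translate([323, 445, 393]) cube([498, 467, 32]);
translate([323, 445, 0]) cube([40, 40, 393]);
translate([781, 445, 0]) cube([40, 40, 393]);
translate([323, 872, 0]) cube([40, 40, 393]);
translate([781, 872, 0]) cube([40, 40, 393]);
translate([323, 891, 425]) cube([498, 21, 459]);


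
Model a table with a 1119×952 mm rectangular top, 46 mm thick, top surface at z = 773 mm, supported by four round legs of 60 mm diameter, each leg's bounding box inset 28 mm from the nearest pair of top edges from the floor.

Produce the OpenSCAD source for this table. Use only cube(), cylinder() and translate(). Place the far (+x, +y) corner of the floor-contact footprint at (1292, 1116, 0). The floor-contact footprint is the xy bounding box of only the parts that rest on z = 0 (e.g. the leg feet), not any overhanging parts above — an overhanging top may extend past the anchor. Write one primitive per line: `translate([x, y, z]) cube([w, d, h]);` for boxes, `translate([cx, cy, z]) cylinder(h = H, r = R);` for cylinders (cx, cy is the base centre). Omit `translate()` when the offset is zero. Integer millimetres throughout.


translate([201, 192, 727]) cube([1119, 952, 46]);
translate([259, 250, 0]) cylinder(h = 727, r = 30);
translate([1262, 250, 0]) cylinder(h = 727, r = 30);
translate([259, 1086, 0]) cylinder(h = 727, r = 30);
translate([1262, 1086, 0]) cylinder(h = 727, r = 30);


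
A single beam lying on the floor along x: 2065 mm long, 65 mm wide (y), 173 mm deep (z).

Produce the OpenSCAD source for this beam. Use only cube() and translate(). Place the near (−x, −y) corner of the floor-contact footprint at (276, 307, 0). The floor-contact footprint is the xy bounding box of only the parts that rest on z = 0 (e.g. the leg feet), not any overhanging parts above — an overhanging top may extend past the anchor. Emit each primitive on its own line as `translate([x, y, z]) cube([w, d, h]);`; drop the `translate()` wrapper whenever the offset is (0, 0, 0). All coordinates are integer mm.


translate([276, 307, 0]) cube([2065, 65, 173]);


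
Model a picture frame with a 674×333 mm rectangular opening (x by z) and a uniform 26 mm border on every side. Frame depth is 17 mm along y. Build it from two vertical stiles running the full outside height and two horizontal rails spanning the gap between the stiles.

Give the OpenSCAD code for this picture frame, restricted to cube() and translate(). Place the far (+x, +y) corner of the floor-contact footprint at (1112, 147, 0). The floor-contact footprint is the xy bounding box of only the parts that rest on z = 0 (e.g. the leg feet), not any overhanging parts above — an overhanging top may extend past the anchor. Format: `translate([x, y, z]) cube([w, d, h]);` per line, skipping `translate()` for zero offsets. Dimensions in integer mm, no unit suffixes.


translate([386, 130, 0]) cube([26, 17, 385]);
translate([1086, 130, 0]) cube([26, 17, 385]);
translate([412, 130, 0]) cube([674, 17, 26]);
translate([412, 130, 359]) cube([674, 17, 26]);


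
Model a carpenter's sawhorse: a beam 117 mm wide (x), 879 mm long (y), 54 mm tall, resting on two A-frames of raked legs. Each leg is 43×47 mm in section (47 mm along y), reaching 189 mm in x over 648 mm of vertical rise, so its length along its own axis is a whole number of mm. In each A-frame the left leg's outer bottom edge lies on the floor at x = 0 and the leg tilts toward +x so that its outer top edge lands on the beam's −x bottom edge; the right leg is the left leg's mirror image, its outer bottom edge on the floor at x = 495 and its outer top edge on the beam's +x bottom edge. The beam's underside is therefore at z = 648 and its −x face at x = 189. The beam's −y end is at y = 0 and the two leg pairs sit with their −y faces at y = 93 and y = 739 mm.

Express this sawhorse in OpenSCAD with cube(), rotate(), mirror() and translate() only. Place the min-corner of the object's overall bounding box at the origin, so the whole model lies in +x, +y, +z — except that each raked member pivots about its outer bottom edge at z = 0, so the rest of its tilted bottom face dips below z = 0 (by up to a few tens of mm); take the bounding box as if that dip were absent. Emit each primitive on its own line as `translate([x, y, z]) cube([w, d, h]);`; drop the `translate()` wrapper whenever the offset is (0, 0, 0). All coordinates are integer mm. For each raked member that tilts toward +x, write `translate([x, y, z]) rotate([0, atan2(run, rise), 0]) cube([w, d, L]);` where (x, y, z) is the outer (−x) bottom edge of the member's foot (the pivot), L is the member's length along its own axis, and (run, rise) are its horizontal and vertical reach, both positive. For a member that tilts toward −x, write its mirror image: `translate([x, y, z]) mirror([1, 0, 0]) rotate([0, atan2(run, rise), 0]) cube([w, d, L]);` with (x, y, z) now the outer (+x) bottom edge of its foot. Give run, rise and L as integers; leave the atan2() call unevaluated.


translate([189, 0, 648]) cube([117, 879, 54]);
translate([0, 93, 0]) rotate([0, atan2(189, 648), 0]) cube([43, 47, 675]);
translate([495, 93, 0]) mirror([1, 0, 0]) rotate([0, atan2(189, 648), 0]) cube([43, 47, 675]);
translate([0, 739, 0]) rotate([0, atan2(189, 648), 0]) cube([43, 47, 675]);
translate([495, 739, 0]) mirror([1, 0, 0]) rotate([0, atan2(189, 648), 0]) cube([43, 47, 675]);
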